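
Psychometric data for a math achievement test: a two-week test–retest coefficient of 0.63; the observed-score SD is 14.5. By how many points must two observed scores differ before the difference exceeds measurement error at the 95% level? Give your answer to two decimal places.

24.45

SEM = 14.500·√(1 − 0.630) ≈ 8.820
SE_diff = SEM · √2 ≈ 8.820 · 1.414 ≈ 12.473
Smallest detectable difference = 1.96·12.473 ≈ 24.448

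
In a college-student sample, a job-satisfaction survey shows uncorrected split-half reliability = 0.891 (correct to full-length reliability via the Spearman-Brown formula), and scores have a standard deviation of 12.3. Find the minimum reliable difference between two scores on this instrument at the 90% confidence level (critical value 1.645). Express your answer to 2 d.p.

Spearman-Brown: r = 2(0.891) / (1 + 0.891) = 1.782 / 1.891 ≈ 0.942
SEM = 12.300×√(1 − 0.942) ≈ 2.953
SE_diff = √2 × SEM ≈ 4.176
Smallest detectable difference = 1.645×4.176 ≈ 6.870

6.87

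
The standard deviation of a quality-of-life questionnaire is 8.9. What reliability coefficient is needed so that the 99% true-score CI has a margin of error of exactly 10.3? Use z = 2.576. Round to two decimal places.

0.80

SEM needed = half-width / z = 10.3/2.576 ≈ 3.99845
Required reliability = 1 − (SEM/SD)² = 1 − 0.20184 ≈ 0.79816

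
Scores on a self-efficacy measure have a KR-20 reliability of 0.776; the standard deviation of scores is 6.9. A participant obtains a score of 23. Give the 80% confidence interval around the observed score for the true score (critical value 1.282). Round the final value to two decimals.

[18.81, 27.19]

The standard error of measurement is 6.900*√(1 − 0.776) ≈ 6.900*0.473 ≈ 3.266.
Margin = 1.282 * 3.266 ≈ 4.187
80% CI: 23 ± 4.187 = [18.813, 27.187]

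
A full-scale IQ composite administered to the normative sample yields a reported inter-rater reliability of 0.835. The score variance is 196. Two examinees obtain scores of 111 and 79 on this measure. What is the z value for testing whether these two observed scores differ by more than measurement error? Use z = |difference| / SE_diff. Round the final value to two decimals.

σ = 196^(1/2) = 14.00000
SEM = 14.00000 · √(1 − 0.83500) = 14.00000 · √0.16500 ≈ 14.00000 · 0.40620 ≈ 5.68683
SE_diff = SEM · √2 ≈ 5.68683 · 1.41421 ≈ 8.04239
z = |111 − 79| / 8.04239 = 32 / 8.04239 ≈ 3.97892

3.98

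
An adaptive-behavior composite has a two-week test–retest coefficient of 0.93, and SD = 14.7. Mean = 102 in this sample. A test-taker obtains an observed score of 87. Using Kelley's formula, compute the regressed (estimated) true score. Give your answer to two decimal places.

T̂ = 0.9300(87) + 0.0700(102) ≈ 88.0500

88.05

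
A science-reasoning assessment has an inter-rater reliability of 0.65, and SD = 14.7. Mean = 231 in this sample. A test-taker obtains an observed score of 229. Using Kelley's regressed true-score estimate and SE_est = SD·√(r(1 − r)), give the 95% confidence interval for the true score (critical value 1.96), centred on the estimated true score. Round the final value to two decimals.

Estimated true score = 0.650*229 + (1 − 0.650)*231 ≈ 229.700
SE_est = 14.700·√[r(1 − r)] ≈ 7.011
95% CI: 229.700 ± 13.742 ≈ (215.958, 243.442)

[215.96, 243.44]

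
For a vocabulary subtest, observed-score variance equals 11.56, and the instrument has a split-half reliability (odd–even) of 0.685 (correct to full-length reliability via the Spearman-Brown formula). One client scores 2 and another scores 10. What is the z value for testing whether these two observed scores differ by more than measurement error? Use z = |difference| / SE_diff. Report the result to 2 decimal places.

SD = √11.56 = 3.4000
r_full = 2·0.685 / (1 + 0.685) ≈ 0.8131
SEM = 3.4000 · √(1 − 0.8131) = 3.4000 · √0.1869 ≈ 3.4000 · 0.4324 ≈ 1.4701
SE_diff = √2 · SEM ≈ 2.0790
z = 8 / 2.0790 ≈ 3.8481

3.85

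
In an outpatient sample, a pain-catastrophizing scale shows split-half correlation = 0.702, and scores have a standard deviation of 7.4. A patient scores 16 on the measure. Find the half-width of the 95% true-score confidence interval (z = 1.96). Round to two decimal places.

6.07

Spearman-Brown: r = 2(0.702) / (1 + 0.702) = 1.40400 / 1.70200 ≈ 0.82491
SEM = 7.40000·√(1 − 0.82491) ≈ 3.09642
Half-width = 1.96·3.09642 ≈ 6.06899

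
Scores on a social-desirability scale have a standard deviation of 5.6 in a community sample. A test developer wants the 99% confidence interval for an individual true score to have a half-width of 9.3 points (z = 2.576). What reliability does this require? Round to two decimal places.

Required SEM = 9.3 / 2.576 ≈ 3.6102
r = 1 − (SEM / SD)² = 1 − (3.6102 / 5.6)² ≈ 1 − 0.4156 ≈ 0.5844

0.58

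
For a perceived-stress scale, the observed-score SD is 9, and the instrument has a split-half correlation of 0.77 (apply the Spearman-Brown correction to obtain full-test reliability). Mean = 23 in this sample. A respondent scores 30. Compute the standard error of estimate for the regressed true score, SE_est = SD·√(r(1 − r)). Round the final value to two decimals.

Spearman-Brown: r = 2(0.77) / (1 + 0.77) = 1.540 / 1.770 ≃ 0.870
SE_est = 9.000·√[r(1 − r)] ≃ 3.026

3.03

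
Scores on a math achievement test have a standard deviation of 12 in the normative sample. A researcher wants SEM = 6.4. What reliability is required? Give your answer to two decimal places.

0.72

r = 1 − (SEM / SD)² = 1 − (6.4000 / 12)² ≈ 1 − 0.2844 ≈ 0.7156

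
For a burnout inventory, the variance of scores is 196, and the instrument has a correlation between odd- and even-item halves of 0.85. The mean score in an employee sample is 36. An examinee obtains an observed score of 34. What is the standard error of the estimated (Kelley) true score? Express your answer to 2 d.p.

σ = 196^(1/2) = 14.0000
Spearman-Brown: r = 2(0.85) / (1 + 0.85) = 1.7000 / 1.8500 ≈ 0.9189
SE_est = 14.0000·√[r(1 − r)] ≈ 3.8214

3.82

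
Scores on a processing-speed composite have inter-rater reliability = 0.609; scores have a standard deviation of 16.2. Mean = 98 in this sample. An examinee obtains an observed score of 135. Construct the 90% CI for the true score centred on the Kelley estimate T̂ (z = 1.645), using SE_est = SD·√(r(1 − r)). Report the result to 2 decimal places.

[107.53, 133.54]

T̂ = 0.6090(135) + 0.3910(98) ≃ 120.5330
SE_est = SD · √(r(1 − r)) = 16.2000 · √0.2381 ≃ 16.2000 · 0.4880 ≃ 7.9052
CI = 120.5330 ± 1.645 · 7.9052 → [107.5290, 133.5370]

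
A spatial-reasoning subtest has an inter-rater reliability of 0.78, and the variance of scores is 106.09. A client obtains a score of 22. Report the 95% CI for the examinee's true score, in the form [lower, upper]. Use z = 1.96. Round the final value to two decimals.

SD = √106.09 ≈ 10.3000
SEM = 10.3000 * √(1 − 0.7800) = 10.3000 * √0.2200 ≈ 10.3000 * 0.4690 ≈ 4.8311
Margin = 1.96 * 4.8311 ≈ 9.4690
95% CI: 22 ± 9.4690 = [12.5310, 31.4690]

[12.53, 31.47]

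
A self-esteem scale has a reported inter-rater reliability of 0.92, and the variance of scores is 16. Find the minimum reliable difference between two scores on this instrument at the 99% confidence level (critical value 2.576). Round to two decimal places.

4.12

SD = √16 = 4.000
SEM = 4.000×√(1 − 0.920) ≈ 1.131
Standard error of the difference = 1.131·√2 ≈ 1.600
Smallest detectable difference = 2.576×1.600 ≈ 4.122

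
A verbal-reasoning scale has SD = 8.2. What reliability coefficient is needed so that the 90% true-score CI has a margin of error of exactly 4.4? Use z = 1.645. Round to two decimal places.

SEM needed = half-width / z = 4.4/1.645 ≈ 2.675
r = 1 − (SEM / SD)² = 1 − (2.675 / 8.2)² ≈ 1 − 0.106 ≈ 0.894

0.89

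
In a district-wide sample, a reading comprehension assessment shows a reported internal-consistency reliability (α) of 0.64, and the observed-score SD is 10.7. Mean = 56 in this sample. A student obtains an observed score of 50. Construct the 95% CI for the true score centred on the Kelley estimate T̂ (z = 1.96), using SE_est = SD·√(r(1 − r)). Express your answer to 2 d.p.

[42.09, 62.23]

Estimated true score = 0.640×50 + (1 − 0.640)×56 ≃ 52.160
SE_est = SD × √(r(1 − r)) = 10.700 × √0.230 ≃ 10.700 × 0.480 ≃ 5.136
95% CI: 52.160 ± 10.067 ≃ (42.093, 62.227)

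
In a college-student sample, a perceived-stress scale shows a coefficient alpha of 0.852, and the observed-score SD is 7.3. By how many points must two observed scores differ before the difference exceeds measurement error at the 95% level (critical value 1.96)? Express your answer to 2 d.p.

7.78

SEM = 7.3000*√(1 − 0.8520) ≈ 2.8084
SE_diff = SEM * √2 ≈ 2.8084 * 1.4142 ≈ 3.9716
Minimum reliable difference = 1.96 * SE_diff ≈ 1.96 * 3.9716 ≈ 7.7844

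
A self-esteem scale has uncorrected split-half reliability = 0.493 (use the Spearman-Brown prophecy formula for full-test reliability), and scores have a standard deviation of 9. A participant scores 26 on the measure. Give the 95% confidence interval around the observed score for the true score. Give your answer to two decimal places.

[15.72, 36.28]

r_full = 2·0.493 / (1 + 0.493) ≈ 0.66042
The standard error of measurement is 9.00000*√(1 − 0.66042) ≈ 9.00000*0.58274 ≈ 5.24465.
Half-width = 1.96*5.24465 ≈ 10.27952
95% CI: 26 ± 10.27952 = [15.72048, 36.27952]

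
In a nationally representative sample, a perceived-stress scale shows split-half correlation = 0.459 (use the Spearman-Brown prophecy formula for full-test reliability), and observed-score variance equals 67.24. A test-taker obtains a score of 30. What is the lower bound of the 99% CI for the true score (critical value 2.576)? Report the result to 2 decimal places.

17.14

SD = √67.24 ≈ 8.2000
r_full = 2·0.459 / (1 + 0.459) ≈ 0.6292
SEM = 8.2000·√(1 − 0.6292) ≈ 4.9933
2.576 · SEM ≈ 12.8627
Lower limit = 30 − 12.8627 ≈ 17.1373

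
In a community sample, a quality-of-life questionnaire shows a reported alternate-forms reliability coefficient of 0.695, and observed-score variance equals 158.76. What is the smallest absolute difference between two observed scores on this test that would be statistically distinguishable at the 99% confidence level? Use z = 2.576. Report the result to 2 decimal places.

25.35

σ = 158.76^(1/2) = 12.6000
SEM = 12.6000·√(1 − 0.6950) ≃ 6.9586
Standard error of the difference = 6.9586·√2 ≃ 9.8409
Minimum reliable difference = 2.576 · SE_diff ≃ 2.576 · 9.8409 ≃ 25.3502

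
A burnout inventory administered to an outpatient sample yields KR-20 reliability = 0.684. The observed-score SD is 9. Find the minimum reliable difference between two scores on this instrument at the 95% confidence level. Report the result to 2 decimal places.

SEM = 9.0000 × √(1 − 0.6840) = 9.0000 × √0.3160 ≈ 9.0000 × 0.5621 ≈ 5.0592
SE_diff = SEM × √2 ≈ 5.0592 × 1.4142 ≈ 7.1549
Smallest detectable difference = 1.96×7.1549 ≈ 14.0235

14.02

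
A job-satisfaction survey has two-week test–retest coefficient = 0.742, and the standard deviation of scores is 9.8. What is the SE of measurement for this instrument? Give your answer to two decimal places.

SEM = 9.80000 * √(1 − 0.74200) = 9.80000 * √0.25800 ≈ 9.80000 * 0.50794 ≈ 4.97778

4.98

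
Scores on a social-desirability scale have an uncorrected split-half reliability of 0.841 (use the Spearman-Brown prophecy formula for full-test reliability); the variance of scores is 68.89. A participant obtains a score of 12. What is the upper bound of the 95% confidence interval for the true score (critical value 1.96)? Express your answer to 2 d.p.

16.78

SD = √68.89 ≈ 8.30000
Spearman-Brown: r = 2(0.841) / (1 + 0.841) = 1.68200 / 1.84100 ≈ 0.91363
SEM = 8.30000 * √(1 − 0.91363) = 8.30000 * √0.08637 ≈ 8.30000 * 0.29388 ≈ 2.43921
Half-width = 1.96*2.43921 ≈ 4.78086
Upper bound: 12 + 4.78086 = 16.78086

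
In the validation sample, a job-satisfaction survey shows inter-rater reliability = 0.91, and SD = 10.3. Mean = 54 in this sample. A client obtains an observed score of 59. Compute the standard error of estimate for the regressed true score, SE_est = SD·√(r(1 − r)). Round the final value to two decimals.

2.95

SE_est = 10.30000·√[r(1 − r)] ≈ 2.94767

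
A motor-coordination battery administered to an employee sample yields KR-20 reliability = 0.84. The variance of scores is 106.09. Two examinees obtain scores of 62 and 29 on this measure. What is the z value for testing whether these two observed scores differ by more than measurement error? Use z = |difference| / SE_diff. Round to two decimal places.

5.66

SD = √106.09 ≈ 10.3000
SEM = 10.3000 · √(1 − 0.8400) = 10.3000 · √0.1600 ≈ 10.3000 · 0.4000 ≈ 4.1200
Standard error of the difference = 4.1200·√2 ≈ 5.8266
z = |62 − 29| / 5.8266 = 33 / 5.8266 ≈ 5.6637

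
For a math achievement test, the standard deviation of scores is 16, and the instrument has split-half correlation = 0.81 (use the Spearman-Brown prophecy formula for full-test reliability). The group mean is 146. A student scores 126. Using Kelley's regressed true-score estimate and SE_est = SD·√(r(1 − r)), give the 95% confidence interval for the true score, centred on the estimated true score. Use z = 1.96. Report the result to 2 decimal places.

Full-length reliability (Spearman-Brown) = 2(0.81)/(1+0.81) ≈ 0.895
T̂ = r·X + (1 − r)·M = 0.895×126 + 0.105×146 ≈ 112.773 + 15.326 ≈ 128.099
SE_est = SD × √(r(1 − r)) = 16.000 × √0.094 ≈ 16.000 × 0.307 ≈ 4.904
CI = 128.099 ± 1.96 × 4.904 → [118.487, 137.712]

[118.49, 137.71]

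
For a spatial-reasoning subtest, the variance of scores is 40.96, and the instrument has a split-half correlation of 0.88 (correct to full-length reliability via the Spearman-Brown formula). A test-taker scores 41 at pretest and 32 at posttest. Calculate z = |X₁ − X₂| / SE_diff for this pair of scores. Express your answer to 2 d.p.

σ = 40.96^(1/2) = 6.400
Spearman-Brown: r = 2(0.88) / (1 + 0.88) = 1.760 / 1.880 ≈ 0.936
The standard error of measurement is 6.400×√(1 − 0.936) ≈ 6.400×0.253 ≈ 1.617.
SE_diff = √2 × SEM ≈ 2.287
z = 9 / 2.287 ≈ 3.936

3.94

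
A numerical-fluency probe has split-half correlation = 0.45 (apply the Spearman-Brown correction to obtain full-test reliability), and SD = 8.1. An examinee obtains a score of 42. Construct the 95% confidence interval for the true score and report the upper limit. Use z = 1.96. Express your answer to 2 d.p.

51.78

r_full = 2·0.45 / (1 + 0.45) ≈ 0.621
SEM = 8.100 × √(1 − 0.621) = 8.100 × √0.379 ≈ 8.100 × 0.616 ≈ 4.989
Half-width = 1.96×4.989 ≈ 9.778
Upper bound: 42 + 9.778 = 51.778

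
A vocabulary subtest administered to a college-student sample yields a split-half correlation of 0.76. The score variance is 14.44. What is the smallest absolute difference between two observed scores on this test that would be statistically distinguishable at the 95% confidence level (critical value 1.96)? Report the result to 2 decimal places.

3.89

σ = 14.44^(1/2) = 3.800
r_full = 2·0.76 / (1 + 0.76) ≈ 0.864
SEM = 3.800 × √(1 − 0.864) = 3.800 × √0.136 ≈ 3.800 × 0.369 ≈ 1.403
Standard error of the difference = 1.403·√2 ≈ 1.984
Smallest detectable difference = 1.96×1.984 ≈ 3.890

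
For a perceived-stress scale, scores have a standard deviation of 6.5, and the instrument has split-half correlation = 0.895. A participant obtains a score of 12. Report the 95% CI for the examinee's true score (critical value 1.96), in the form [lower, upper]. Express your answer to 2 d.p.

Spearman-Brown: r = 2(0.895) / (1 + 0.895) = 1.790 / 1.895 ≃ 0.945
SEM = 6.500 · √(1 − 0.945) = 6.500 · √0.055 ≃ 6.500 · 0.235 ≃ 1.530
Margin = 1.96 · 1.530 ≃ 2.999
95% CI: 12 ± 2.999 = [9.001, 14.999]

[9.00, 15.00]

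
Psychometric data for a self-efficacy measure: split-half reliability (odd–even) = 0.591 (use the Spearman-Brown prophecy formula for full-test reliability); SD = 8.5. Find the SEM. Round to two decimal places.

Spearman-Brown: r = 2(0.591) / (1 + 0.591) = 1.182 / 1.591 ≈ 0.743
SEM = 8.500 · √(1 − 0.743) = 8.500 · √0.257 ≈ 8.500 · 0.507 ≈ 4.310

4.31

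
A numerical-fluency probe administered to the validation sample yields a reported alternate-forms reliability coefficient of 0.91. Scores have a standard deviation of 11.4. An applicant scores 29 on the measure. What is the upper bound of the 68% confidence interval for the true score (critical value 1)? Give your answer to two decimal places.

The standard error of measurement is 11.40000*√(1 − 0.91000) ≈ 11.40000*0.30000 ≈ 3.42000.
Margin = 1 * 3.42000 ≈ 3.42000
Upper limit = 29 + 3.42000 ≈ 32.42000

32.42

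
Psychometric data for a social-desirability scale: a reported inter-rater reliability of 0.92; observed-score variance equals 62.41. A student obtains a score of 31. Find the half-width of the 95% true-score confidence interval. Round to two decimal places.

σ = 62.41^(1/2) = 7.900
The standard error of measurement is 7.900*√(1 − 0.920) ≃ 7.900*0.283 ≃ 2.234.
Half-width = 1.96*2.234 ≃ 4.380

4.38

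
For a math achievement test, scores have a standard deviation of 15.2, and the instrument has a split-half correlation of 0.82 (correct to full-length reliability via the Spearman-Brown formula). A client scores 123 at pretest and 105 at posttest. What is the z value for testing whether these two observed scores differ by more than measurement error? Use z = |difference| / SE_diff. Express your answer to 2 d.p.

2.66

Spearman-Brown: r = 2(0.82) / (1 + 0.82) = 1.640 / 1.820 ≈ 0.901
SEM = 15.200 · √(1 − 0.901) = 15.200 · √0.099 ≈ 15.200 · 0.314 ≈ 4.780
Standard error of the difference = 4.780·√2 ≈ 6.760
z = 18 / 6.760 ≈ 2.663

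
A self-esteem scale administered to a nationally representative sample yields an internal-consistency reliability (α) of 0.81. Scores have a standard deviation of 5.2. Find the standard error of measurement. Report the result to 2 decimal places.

2.27

The standard error of measurement is 5.2000×√(1 − 0.8100) ≃ 5.2000×0.4359 ≃ 2.2666.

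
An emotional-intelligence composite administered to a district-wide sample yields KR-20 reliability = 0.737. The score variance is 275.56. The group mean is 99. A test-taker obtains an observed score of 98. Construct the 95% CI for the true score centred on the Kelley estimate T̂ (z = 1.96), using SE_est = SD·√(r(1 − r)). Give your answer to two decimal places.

SD = √275.56 ≈ 16.60000
Estimated true score = 0.73700*98 + (1 − 0.73700)*99 ≈ 98.26300
SE_est = SD * √(r(1 − r)) = 16.60000 * √0.19383 ≈ 16.60000 * 0.44026 ≈ 7.30836
95% CI: 98.26300 ± 14.32438 ≈ (83.93862, 112.58738)

[83.94, 112.59]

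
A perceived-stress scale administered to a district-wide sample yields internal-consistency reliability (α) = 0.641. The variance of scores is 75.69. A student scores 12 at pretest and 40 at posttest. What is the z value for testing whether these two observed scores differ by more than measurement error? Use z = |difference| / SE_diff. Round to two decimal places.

3.80

SD = √75.69 ≃ 8.700
SEM = 8.700 × √(1 − 0.641) = 8.700 × √0.359 ≃ 8.700 × 0.599 ≃ 5.213
Standard error of the difference = 5.213·√2 ≃ 7.372
z = 28 / 7.372 ≃ 3.798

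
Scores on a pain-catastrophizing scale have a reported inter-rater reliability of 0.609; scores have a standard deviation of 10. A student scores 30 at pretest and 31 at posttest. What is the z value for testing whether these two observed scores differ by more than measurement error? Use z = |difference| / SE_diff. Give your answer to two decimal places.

0.11

SEM = 10.0000 * √(1 − 0.6090) = 10.0000 * √0.3910 ≈ 10.0000 * 0.6253 ≈ 6.2530
SE_diff = √2 * SEM ≈ 8.8431
z = |30 − 31| / 8.8431 = 1 / 8.8431 ≈ 0.1131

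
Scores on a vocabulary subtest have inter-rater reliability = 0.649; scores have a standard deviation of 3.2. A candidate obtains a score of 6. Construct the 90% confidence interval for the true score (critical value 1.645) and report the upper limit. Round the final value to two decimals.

SEM = 3.20000·√(1 − 0.64900) ≈ 1.89585
Half-width = 1.645·1.89585 ≈ 3.11867
Upper bound: 6 + 3.11867 = 9.11867

9.12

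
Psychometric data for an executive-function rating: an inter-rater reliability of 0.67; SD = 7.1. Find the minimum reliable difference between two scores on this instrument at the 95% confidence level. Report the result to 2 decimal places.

11.31

SEM = 7.100 * √(1 − 0.670) = 7.100 * √0.330 ≈ 7.100 * 0.574 ≈ 4.079
Standard error of the difference = 4.079·√2 ≈ 5.768
Minimum reliable difference = 1.96 * SE_diff ≈ 1.96 * 5.768 ≈ 11.305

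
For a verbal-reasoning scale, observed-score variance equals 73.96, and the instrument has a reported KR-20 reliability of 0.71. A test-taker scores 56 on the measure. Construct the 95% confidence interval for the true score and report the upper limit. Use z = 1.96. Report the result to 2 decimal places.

SD = √73.96 = 8.6000
SEM = 8.6000×√(1 − 0.7100) ≈ 4.6312
Margin = 1.96 × 4.6312 ≈ 9.0772
Upper limit = 56 + 9.0772 ≈ 65.0772

65.08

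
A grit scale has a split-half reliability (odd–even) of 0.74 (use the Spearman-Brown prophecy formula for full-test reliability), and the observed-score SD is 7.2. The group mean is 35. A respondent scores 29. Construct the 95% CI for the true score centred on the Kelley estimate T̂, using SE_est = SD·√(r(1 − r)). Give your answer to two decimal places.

Spearman-Brown: r = 2(0.74) / (1 + 0.74) = 1.4800 / 1.7400 ≈ 0.8506
Estimated true score = 0.8506·29 + (1 − 0.8506)·35 ≈ 29.8966
SE_est = 7.2000·√(0.8506·0.1494) ≈ 2.5669
95% CI: 29.8966 ± 5.0310 ≈ (24.8655, 34.9276)

[24.87, 34.93]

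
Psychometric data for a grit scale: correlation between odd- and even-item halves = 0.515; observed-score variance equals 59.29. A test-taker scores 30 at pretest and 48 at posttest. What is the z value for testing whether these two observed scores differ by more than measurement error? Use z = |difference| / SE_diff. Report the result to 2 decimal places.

SD = √59.29 = 7.70000
Spearman-Brown: r = 2(0.515) / (1 + 0.515) = 1.03000 / 1.51500 ≈ 0.67987
SEM = 7.70000*√(1 − 0.67987) ≈ 4.35668
SE_diff = SEM * √2 ≈ 4.35668 * 1.41421 ≈ 6.16127
z = |30 − 48| / 6.16127 = 18 / 6.16127 ≈ 2.92148

2.92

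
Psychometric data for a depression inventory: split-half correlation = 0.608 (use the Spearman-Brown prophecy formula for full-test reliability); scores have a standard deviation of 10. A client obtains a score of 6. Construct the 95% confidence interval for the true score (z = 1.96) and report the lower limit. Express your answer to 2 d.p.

-3.68

Full-length reliability (Spearman-Brown) = 2(0.608)/(1+0.608) ≃ 0.75622
SEM = 10.00000*√(1 − 0.75622) ≃ 4.93742
Half-width = 1.96*4.93742 ≃ 9.67734
Lower bound: 6 − 9.67734 = -3.67734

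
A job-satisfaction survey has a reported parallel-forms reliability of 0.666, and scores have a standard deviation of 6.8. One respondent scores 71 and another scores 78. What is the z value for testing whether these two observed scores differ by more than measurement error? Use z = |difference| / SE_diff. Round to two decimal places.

SEM = 6.800 * √(1 − 0.666) = 6.800 * √0.334 ≃ 6.800 * 0.578 ≃ 3.930
SE_diff = SEM * √2 ≃ 3.930 * 1.414 ≃ 5.558
z = 7 / 5.558 ≃ 1.260

1.26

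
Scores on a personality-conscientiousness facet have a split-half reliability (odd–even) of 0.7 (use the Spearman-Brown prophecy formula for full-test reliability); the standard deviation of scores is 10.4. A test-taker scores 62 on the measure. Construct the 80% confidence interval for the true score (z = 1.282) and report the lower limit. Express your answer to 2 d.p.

56.40

Spearman-Brown: r = 2(0.7) / (1 + 0.7) = 1.400 / 1.700 ≈ 0.824
SEM = 10.400×√(1 − 0.824) ≈ 4.369
Margin = 1.282 × 4.369 ≈ 5.601
Lower limit = 62 − 5.601 ≈ 56.399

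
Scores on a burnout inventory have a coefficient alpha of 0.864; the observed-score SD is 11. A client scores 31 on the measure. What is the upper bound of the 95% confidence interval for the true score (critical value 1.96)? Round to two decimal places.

38.95

SEM = 11.000 * √(1 − 0.864) = 11.000 * √0.136 ≃ 11.000 * 0.369 ≃ 4.057
1.96 * SEM ≃ 7.951
Upper limit = 31 + 7.951 ≃ 38.951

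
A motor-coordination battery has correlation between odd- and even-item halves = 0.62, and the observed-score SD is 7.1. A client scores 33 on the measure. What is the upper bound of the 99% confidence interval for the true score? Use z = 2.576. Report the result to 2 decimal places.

41.86

Spearman-Brown: r = 2(0.62) / (1 + 0.62) = 1.240 / 1.620 ≈ 0.765
SEM = 7.100 × √(1 − 0.765) = 7.100 × √0.235 ≈ 7.100 × 0.484 ≈ 3.439
Margin = 2.576 × 3.439 ≈ 8.858
Upper bound: 33 + 8.858 = 41.858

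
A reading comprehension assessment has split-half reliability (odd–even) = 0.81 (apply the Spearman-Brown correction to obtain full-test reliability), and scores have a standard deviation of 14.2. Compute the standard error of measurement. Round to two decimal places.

r_full = 2·0.81 / (1 + 0.81) ≈ 0.8950
The standard error of measurement is 14.2000*√(1 − 0.8950) ≈ 14.2000*0.3240 ≈ 4.6007.

4.60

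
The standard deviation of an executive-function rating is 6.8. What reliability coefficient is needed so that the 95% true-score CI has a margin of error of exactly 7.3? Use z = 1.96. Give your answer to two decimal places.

SEM needed = half-width / z = 7.3/1.96 ≈ 3.7245
r = 1 − (SEM / SD)² = 1 − (3.7245 / 6.8)² ≈ 1 − 0.3000 ≈ 0.7000

0.70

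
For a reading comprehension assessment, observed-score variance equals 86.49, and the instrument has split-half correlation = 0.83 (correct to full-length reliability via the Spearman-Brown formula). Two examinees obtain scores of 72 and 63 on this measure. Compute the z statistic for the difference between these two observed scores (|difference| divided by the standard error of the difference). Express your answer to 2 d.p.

SD = √86.49 ≈ 9.3000
Full-length reliability (Spearman-Brown) = 2(0.83)/(1+0.83) ≈ 0.9071
SEM = 9.3000×√(1 − 0.9071) ≈ 2.8345
Standard error of the difference = 2.8345·√2 ≈ 4.0086
z = |72 − 63| / 4.0086 = 9 / 4.0086 ≈ 2.2452

2.25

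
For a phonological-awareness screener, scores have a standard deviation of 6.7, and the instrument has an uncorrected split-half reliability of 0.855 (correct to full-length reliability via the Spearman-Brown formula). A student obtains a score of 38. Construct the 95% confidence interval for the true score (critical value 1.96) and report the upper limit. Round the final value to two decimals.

Full-length reliability (Spearman-Brown) = 2(0.855)/(1+0.855) ≈ 0.92183
SEM = 6.70000 × √(1 − 0.92183) = 6.70000 × √0.07817 ≈ 6.70000 × 0.27958 ≈ 1.87321
Margin = 1.96 × 1.87321 ≈ 3.67149
Upper bound: 38 + 3.67149 = 41.67149

41.67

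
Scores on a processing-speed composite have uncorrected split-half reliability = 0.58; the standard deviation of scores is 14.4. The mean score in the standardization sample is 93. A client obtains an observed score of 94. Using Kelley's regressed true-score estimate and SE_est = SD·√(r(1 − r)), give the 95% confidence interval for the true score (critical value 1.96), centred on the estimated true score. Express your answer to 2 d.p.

Full-length reliability (Spearman-Brown) = 2(0.58)/(1+0.58) ≈ 0.734
T̂ = r·X + (1 − r)·M = 0.734*94 + 0.266*93 ≈ 69.013 + 24.722 ≈ 93.734
SE_est = SD * √(r(1 − r)) = 14.400 * √0.195 ≈ 14.400 * 0.442 ≈ 6.361
CI = 93.734 ± 1.96 * 6.361 → [81.266, 106.203]

[81.27, 106.20]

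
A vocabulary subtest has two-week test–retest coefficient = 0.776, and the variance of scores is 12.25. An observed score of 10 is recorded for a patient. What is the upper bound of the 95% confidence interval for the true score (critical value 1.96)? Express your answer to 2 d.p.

13.25

SD = √12.25 ≈ 3.5000
The standard error of measurement is 3.5000·√(1 − 0.7760) ≈ 3.5000·0.4733 ≈ 1.6565.
Half-width = 1.96·1.6565 ≈ 3.2467
Upper limit = 10 + 3.2467 ≈ 13.2467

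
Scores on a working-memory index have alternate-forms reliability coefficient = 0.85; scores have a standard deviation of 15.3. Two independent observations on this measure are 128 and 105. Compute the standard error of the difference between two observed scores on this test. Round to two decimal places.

8.38

SEM = 15.3000*√(1 − 0.8500) ≈ 5.9257
Standard error of the difference = 5.9257·√2 ≈ 8.3802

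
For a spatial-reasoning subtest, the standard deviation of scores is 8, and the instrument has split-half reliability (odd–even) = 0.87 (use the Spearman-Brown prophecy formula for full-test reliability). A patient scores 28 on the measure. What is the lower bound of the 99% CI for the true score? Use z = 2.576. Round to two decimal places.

22.57

Spearman-Brown: r = 2(0.87) / (1 + 0.87) = 1.74000 / 1.87000 ≈ 0.93048
SEM = 8.00000 · √(1 − 0.93048) = 8.00000 · √0.06952 ≈ 8.00000 · 0.26366 ≈ 2.10931
Margin = 2.576 · 2.10931 ≈ 5.43359
Lower bound: 28 − 5.43359 = 22.56641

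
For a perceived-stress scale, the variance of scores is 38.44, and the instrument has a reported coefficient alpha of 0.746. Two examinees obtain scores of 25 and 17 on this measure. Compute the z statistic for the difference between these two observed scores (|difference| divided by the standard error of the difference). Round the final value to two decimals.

1.81

SD = √38.44 ≈ 6.20000
The standard error of measurement is 6.20000*√(1 − 0.74600) ≈ 6.20000*0.50398 ≈ 3.12470.
SE_diff = √2 * SEM ≈ 4.41900
z = |25 − 17| / 4.41900 = 8 / 4.41900 ≈ 1.81037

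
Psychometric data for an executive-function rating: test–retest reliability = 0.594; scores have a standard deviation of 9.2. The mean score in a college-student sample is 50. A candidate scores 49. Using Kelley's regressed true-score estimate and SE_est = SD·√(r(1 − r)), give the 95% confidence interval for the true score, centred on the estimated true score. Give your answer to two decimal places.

Estimated true score = 0.5940·49 + (1 − 0.5940)·50 ≃ 49.4060
SE_est = 9.2000·√[r(1 − r)] ≃ 4.5180
95% CI: 49.4060 ± 8.8552 ≃ (40.5508, 58.2612)

[40.55, 58.26]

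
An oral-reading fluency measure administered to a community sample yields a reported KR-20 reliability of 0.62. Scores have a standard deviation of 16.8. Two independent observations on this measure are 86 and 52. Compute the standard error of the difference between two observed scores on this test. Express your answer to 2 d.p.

14.65

SEM = 16.8000*√(1 − 0.6200) ≈ 10.3562
SE_diff = √2 * SEM ≈ 14.6459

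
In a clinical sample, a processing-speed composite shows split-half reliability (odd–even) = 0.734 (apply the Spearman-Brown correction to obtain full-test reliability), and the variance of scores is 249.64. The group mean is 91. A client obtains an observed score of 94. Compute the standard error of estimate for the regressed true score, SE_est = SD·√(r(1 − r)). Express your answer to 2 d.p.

SD = √249.64 = 15.800
Spearman-Brown: r = 2(0.734) / (1 + 0.734) = 1.468 / 1.734 ≃ 0.847
SE_est = SD * √(r(1 − r)) = 15.800 * √0.130 ≃ 15.800 * 0.360 ≃ 5.694

5.69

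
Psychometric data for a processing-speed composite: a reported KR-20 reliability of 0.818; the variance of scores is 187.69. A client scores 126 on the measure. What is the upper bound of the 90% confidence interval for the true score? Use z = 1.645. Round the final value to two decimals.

SD = √187.69 = 13.7000
SEM = 13.7000 × √(1 − 0.8180) = 13.7000 × √0.1820 ≈ 13.7000 × 0.4266 ≈ 5.8446
1.645 × SEM ≈ 9.6144
Upper limit = 126 + 9.6144 ≈ 135.6144

135.61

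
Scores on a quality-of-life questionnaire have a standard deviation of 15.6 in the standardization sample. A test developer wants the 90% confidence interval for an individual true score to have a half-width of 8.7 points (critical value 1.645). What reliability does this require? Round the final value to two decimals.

0.89

Required SEM = 8.7 / 1.645 ≈ 5.289
r = 1 − (SEM / SD)² = 1 − (5.289 / 15.6)² ≈ 1 − 0.115 ≈ 0.885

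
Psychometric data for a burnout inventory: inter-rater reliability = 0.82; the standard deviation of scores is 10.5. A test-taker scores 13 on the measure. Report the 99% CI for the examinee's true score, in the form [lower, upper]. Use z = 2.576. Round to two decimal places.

SEM = 10.50000 * √(1 − 0.82000) = 10.50000 * √0.18000 ≈ 10.50000 * 0.42426 ≈ 4.45477
Margin = 2.576 * 4.45477 ≈ 11.47549
99% CI: 13 ± 11.47549 = [1.52451, 24.47549]

[1.52, 24.48]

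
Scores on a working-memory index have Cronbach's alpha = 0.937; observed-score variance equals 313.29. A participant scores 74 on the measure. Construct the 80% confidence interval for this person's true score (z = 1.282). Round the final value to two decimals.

[68.30, 79.70]

SD = √313.29 = 17.7000
SEM = 17.7000*√(1 − 0.9370) ≈ 4.4427
1.282 * SEM ≈ 5.6955
CI = 74 ± 5.6955 → [68.3045, 79.6955]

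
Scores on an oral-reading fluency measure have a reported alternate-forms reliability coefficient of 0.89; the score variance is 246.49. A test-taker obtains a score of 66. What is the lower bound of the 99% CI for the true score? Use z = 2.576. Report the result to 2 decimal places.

σ = 246.49^(1/2) = 15.700
SEM = 15.700×√(1 − 0.890) ≈ 5.207
Half-width = 2.576×5.207 ≈ 13.413
Lower bound: 66 − 13.413 = 52.587

52.59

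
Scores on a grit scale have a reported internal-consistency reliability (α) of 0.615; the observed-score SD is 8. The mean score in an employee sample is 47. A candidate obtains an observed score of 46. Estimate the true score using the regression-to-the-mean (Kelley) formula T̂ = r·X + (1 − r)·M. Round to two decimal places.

46.39

Estimated true score = 0.615·46 + (1 − 0.615)·47 ≈ 46.385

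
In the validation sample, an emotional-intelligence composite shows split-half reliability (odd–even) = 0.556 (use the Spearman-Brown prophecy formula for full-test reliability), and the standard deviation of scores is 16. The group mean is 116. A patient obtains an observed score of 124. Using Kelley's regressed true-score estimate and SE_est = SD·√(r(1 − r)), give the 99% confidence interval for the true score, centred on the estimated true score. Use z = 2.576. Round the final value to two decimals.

[103.10, 140.33]

Full-length reliability (Spearman-Brown) = 2(0.556)/(1+0.556) ≈ 0.7147
T̂ = r·X + (1 − r)·M = 0.7147·124 + 0.2853·116 ≈ 88.6170 + 33.1003 ≈ 121.7172
SE_est = SD · √(r(1 − r)) = 16.0000 · √0.2039 ≈ 16.0000 · 0.4516 ≈ 7.2253
CI = 121.7172 ± 2.576 · 7.2253 → [103.1049, 140.3295]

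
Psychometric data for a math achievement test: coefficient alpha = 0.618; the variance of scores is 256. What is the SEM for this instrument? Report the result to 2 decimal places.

SD = √256 = 16.000
SEM = 16.000 × √(1 − 0.618) = 16.000 × √0.382 ≈ 16.000 × 0.618 ≈ 9.889

9.89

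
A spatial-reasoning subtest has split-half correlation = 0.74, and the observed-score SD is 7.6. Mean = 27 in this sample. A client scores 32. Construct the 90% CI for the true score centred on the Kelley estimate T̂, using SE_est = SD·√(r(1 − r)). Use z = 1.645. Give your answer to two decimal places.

Spearman-Brown: r = 2(0.74) / (1 + 0.74) = 1.4800 / 1.7400 ≃ 0.8506
T̂ = 0.8506(32) + 0.1494(27) ≃ 31.2529
SE_est = 7.6000·√(0.8506·0.1494) ≃ 2.7095
CI = 31.2529 ± 1.645 · 2.7095 → [26.7958, 35.7099]

[26.80, 35.71]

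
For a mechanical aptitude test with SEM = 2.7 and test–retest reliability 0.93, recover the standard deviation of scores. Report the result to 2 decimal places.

10.21

SD = 2.7 / √(1 − 0.93) ≈ 10.205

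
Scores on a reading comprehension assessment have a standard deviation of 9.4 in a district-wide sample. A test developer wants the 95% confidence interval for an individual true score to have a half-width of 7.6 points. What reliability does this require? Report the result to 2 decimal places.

0.83

SEM needed = half-width / z = 7.6/1.96 ≈ 3.878
r = 1 − (SEM / SD)² = 1 − (3.878 / 9.4)² ≈ 1 − 0.170 ≈ 0.830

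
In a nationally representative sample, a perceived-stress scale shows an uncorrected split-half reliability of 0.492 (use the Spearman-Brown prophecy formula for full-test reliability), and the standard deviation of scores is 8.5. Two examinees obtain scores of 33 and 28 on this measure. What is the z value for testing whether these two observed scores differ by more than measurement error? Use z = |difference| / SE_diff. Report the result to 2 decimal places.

0.71

Spearman-Brown: r = 2(0.492) / (1 + 0.492) = 0.98400 / 1.49200 ≃ 0.65952
SEM = 8.50000 × √(1 − 0.65952) = 8.50000 × √0.34048 ≃ 8.50000 × 0.58351 ≃ 4.95983
SE_diff = √2 × SEM ≃ 7.01425
z = 5 / 7.01425 ≃ 0.71283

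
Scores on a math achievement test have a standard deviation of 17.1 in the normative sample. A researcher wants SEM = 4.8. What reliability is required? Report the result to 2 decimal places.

0.92

Required reliability = 1 − (SEM/SD)² = 1 − 0.0788 ≈ 0.9212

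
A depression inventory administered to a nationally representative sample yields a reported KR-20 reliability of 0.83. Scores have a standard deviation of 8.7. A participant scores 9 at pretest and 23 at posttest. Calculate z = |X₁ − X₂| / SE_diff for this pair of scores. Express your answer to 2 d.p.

SEM = 8.70000 * √(1 − 0.83000) = 8.70000 * √0.17000 ≃ 8.70000 * 0.41231 ≃ 3.58710
SE_diff = √2 * SEM ≃ 5.07293
z = 14 / 5.07293 ≃ 2.75975

2.76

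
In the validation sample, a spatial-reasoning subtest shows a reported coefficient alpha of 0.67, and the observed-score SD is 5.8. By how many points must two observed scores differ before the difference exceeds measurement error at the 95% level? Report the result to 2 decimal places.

9.24

SEM = 5.8000 * √(1 − 0.6700) = 5.8000 * √0.3300 ≈ 5.8000 * 0.5745 ≈ 3.3318
Standard error of the difference = 3.3318·√2 ≈ 4.7119
Smallest detectable difference = 1.96*4.7119 ≈ 9.2354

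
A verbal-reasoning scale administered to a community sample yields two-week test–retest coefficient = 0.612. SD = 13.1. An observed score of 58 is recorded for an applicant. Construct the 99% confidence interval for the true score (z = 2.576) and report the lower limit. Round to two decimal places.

SEM = 13.1000×√(1 − 0.6120) ≈ 8.1599
Half-width = 2.576×8.1599 ≈ 21.0200
Lower limit = 58 − 21.0200 ≈ 36.9800

36.98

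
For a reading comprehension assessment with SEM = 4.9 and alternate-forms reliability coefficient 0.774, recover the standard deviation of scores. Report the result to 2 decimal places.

10.31

SD = 4.9 / √(1 − 0.774) ≃ 10.307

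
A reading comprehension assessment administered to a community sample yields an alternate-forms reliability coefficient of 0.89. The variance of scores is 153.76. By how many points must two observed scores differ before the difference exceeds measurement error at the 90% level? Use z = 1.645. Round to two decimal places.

9.57

SD = √153.76 ≈ 12.4000
SEM = 12.4000 × √(1 − 0.8900) = 12.4000 × √0.1100 ≈ 12.4000 × 0.3317 ≈ 4.1126
Standard error of the difference = 4.1126·√2 ≈ 5.8161
Smallest detectable difference = 1.645×5.8161 ≈ 9.5675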